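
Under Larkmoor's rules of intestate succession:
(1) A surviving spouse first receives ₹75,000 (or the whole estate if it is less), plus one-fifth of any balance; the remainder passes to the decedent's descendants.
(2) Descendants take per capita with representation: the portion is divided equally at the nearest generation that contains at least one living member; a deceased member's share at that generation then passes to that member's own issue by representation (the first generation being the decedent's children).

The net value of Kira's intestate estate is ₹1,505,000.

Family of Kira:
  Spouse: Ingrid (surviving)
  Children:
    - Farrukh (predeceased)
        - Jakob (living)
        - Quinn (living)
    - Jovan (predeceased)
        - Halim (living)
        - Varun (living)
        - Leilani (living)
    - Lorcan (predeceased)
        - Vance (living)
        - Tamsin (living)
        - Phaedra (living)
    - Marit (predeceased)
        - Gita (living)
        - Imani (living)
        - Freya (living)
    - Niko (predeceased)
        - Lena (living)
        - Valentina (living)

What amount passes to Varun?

Ingrid first takes ₹75,000, leaving a balance of ₹1,430,000. Ingrid then takes one-fifth of the balance (₹286,000), for a total of ₹361,000. The remaining ₹1,144,000 passes to the descendants.
No child survives, so the initial division is made at the grandchildren's generation.
The descendants' portion (₹1,144,000) is divided into 13 shares of ₹88,000: Jakob, Quinn, Halim, Varun, Leilani, Vance, Tamsin, Phaedra, Gita, Imani, Freya, Lena, and Valentina each take ₹88,000.

Varun receives ₹88,000.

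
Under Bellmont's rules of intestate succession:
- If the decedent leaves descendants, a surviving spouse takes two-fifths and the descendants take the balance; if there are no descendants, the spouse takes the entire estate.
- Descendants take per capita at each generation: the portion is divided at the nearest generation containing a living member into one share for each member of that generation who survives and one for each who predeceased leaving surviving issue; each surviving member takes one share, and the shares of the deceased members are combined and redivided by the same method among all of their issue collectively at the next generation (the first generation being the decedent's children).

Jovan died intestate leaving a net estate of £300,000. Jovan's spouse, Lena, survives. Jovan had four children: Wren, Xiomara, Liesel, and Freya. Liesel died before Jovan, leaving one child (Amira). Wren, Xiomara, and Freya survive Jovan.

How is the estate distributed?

Lena: £120,000; Wren: £45,000; Xiomara: £45,000; Amira: £45,000; Freya: £45,000

Lena takes two-fifths of £300,000 = £120,000. The remaining £180,000 passes to the descendants.
The descendants' portion (£180,000) is divided at the children's generation into 4 shares of £45,000. Wren, Xiomara, and Freya each take £45,000. The remaining share for the deceased Liesel (£45,000) is carried to the next generation.
That pool (£45,000) passes entirely to Amira, the sole taker at the grandchildren's generation.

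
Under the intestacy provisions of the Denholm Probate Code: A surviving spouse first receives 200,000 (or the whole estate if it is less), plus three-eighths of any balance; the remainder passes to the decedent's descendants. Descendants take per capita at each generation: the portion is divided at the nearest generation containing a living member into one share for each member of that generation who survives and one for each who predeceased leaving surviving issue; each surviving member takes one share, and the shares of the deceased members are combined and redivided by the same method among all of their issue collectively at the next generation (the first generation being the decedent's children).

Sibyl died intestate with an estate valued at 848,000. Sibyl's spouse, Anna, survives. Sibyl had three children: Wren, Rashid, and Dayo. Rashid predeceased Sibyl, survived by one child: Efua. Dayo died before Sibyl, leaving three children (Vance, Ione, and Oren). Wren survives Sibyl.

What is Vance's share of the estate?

Anna first takes 200,000, leaving a balance of 648,000. Anna then takes three-eighths of the balance (243,000), for a total of 443,000. The remaining 405,000 passes to the descendants.
The descendants' portion (405,000) is divided at the children's generation into 3 shares of 135,000. Wren takes 135,000. The 2 shares of the deceased (Rashid and Dayo) are combined into a pool of 270,000.
That pool (270,000) is divided at the grandchildren's generation equally among Efua, Vance, Ione, and Oren: 67,500 each.

Vance receives 67,500.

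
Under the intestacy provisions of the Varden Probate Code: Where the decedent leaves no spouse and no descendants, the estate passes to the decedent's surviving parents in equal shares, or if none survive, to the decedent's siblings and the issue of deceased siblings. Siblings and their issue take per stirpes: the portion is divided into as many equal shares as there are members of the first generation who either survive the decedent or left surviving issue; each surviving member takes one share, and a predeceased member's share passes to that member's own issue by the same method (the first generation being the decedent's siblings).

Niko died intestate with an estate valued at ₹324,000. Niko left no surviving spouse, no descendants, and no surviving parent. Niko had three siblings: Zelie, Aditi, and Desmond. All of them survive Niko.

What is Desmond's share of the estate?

The entire ₹324,000 passes to the siblings and their issue.
That amount (₹324,000) is divided into 3 shares of ₹108,000: Zelie, Aditi, and Desmond each take ₹108,000.

Desmond receives ₹108,000.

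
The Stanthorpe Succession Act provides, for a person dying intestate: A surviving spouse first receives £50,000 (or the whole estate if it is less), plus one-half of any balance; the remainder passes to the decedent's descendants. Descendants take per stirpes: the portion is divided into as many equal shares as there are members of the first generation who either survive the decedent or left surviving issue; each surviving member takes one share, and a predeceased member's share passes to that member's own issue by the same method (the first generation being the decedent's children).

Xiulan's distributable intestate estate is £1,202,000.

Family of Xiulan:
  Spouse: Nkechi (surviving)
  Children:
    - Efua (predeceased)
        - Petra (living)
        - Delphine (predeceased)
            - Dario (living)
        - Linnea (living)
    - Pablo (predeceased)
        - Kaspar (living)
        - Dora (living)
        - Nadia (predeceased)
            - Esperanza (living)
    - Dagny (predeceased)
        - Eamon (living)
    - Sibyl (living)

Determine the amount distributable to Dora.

Dora receives £48,000.

Nkechi first takes £50,000, leaving a balance of £1,152,000. Nkechi then takes one-half of the balance (£576,000), for a total of £626,000. The remaining £576,000 passes to the descendants.
The descendants' portion (£576,000) is divided into 4 shares of £144,000: Sibyl takes £144,000; Efua's £144,000 share passes to Efua's issue; Pablo's £144,000 share passes to Pablo's issue; Dagny's £144,000 share passes to Dagny's issue.
Efua's share (£144,000) is divided into 3 shares of £48,000: Petra and Linnea each take £48,000; Delphine's £48,000 share passes to Delphine's issue.
Delphine's share (£48,000) passes entirely to Dario.
Pablo's share (£144,000) is divided into 3 shares of £48,000: Kaspar and Dora each take £48,000; Nadia's £48,000 share passes to Nadia's issue.
Nadia's share (£48,000) passes entirely to Esperanza.
Dagny's share (£144,000) passes entirely to Eamon.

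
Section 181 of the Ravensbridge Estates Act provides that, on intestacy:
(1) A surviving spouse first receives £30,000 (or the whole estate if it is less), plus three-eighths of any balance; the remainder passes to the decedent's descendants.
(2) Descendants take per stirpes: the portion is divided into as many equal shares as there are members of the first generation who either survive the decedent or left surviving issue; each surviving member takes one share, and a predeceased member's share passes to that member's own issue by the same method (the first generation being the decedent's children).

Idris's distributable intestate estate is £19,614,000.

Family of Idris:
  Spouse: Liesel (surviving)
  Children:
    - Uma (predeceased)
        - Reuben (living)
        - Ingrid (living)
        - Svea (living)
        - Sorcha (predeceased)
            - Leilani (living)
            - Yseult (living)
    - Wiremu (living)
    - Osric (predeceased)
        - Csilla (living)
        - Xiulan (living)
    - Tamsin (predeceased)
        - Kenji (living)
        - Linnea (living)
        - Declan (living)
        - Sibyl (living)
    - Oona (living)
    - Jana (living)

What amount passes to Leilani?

Leilani receives £255,000.

Liesel first takes £30,000, leaving a balance of £19,584,000. Liesel then takes three-eighths of the balance (£7,344,000), for a total of £7,374,000. The remaining £12,240,000 passes to the descendants.
The descendants' portion (£12,240,000) is divided into 6 shares of £2,040,000: Wiremu, Oona, and Jana each take £2,040,000; Uma's £2,040,000 share passes to Uma's issue; Osric's £2,040,000 share passes to Osric's issue; Tamsin's £2,040,000 share passes to Tamsin's issue.
Uma's share (£2,040,000) is divided into 4 shares of £510,000: Reuben, Ingrid, and Svea each take £510,000; Sorcha's £510,000 share passes to Sorcha's issue.
Sorcha's share (£510,000) is divided into 2 shares of £255,000: Leilani and Yseult each take £255,000.
Osric's share (£2,040,000) is divided into 2 shares of £1,020,000: Csilla and Xiulan each take £1,020,000.
Tamsin's share (£2,040,000) is divided into 4 shares of £510,000: Kenji, Linnea, Declan, and Sibyl each take £510,000.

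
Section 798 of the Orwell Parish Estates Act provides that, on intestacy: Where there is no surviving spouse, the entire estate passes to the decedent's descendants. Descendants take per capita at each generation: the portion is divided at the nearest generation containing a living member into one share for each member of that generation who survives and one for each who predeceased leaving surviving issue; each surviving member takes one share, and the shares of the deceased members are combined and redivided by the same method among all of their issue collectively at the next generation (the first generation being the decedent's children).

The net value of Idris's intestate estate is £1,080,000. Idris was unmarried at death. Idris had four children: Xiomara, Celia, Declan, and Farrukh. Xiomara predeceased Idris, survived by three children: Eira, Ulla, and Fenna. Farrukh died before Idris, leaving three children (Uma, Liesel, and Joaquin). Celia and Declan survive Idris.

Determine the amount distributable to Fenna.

The entire £1,080,000 passes to the descendants.
That amount (£1,080,000) is divided at the children's generation into 4 shares of £270,000. Celia and Declan each take £270,000. The 2 shares of the deceased (Xiomara and Farrukh) are combined into a pool of £540,000.
That pool (£540,000) is divided at the grandchildren's generation equally among Eira, Ulla, Fenna, Uma, Liesel, and Joaquin: £90,000 each.

Fenna receives £90,000.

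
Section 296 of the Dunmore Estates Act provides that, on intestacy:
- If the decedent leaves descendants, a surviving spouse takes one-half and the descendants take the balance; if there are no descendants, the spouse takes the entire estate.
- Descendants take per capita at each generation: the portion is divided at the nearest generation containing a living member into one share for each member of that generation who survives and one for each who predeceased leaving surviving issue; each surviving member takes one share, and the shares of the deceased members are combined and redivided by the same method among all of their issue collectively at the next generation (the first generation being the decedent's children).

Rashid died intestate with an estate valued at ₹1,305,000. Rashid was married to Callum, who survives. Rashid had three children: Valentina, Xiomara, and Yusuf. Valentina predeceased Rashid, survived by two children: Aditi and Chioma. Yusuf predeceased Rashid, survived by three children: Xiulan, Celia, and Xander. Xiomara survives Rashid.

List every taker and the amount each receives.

Callum takes one-half of ₹1,305,000 = ₹652,500. The remaining ₹652,500 passes to the descendants.
The descendants' portion (₹652,500) is divided at the children's generation into 3 shares of ₹217,500. Xiomara takes ₹217,500. The 2 shares of the deceased (Valentina and Yusuf) are combined into a pool of ₹435,000.
That pool (₹435,000) is divided at the grandchildren's generation equally among Aditi, Chioma, Xiulan, Celia, and Xander: ₹87,000 each.

Callum: ₹652,500; Aditi: ₹87,000; Chioma: ₹87,000; Xiomara: ₹217,500; Xiulan: ₹87,000; Celia: ₹87,000; Xander: ₹87,000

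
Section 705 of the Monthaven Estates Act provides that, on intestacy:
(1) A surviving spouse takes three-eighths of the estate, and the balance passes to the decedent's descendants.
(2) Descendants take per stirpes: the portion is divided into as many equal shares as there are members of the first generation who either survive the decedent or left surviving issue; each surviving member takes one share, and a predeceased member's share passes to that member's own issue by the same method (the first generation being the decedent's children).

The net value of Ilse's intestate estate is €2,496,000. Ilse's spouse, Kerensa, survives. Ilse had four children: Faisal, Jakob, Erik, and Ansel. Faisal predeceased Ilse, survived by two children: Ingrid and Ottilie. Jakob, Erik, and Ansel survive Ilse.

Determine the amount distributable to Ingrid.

Ingrid receives €195,000.

Kerensa takes three-eighths of €2,496,000 = €936,000. The remaining €1,560,000 passes to the descendants.
The descendants' portion (€1,560,000) is divided into 4 shares of €390,000: Jakob, Erik, and Ansel each take €390,000; Faisal's €390,000 share passes to Faisal's issue.
Faisal's share (€390,000) is divided into 2 shares of €195,000: Ingrid and Ottilie each take €195,000.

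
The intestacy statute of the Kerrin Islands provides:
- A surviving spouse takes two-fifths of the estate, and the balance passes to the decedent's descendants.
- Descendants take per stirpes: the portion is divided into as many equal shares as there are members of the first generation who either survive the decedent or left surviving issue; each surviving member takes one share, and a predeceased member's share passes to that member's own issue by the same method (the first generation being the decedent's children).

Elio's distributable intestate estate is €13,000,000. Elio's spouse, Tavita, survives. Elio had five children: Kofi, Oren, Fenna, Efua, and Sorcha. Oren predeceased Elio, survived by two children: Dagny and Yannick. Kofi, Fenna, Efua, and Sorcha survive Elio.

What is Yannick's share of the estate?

Yannick receives €780,000.

Tavita takes two-fifths of €13,000,000 = €5,200,000. The remaining €7,800,000 passes to the descendants.
The descendants' portion (€7,800,000) is divided into 5 shares of €1,560,000: Kofi, Fenna, Efua, and Sorcha each take €1,560,000; Oren's €1,560,000 share passes to Oren's issue.
Oren's share (€1,560,000) is divided into 2 shares of €780,000: Dagny and Yannick each take €780,000.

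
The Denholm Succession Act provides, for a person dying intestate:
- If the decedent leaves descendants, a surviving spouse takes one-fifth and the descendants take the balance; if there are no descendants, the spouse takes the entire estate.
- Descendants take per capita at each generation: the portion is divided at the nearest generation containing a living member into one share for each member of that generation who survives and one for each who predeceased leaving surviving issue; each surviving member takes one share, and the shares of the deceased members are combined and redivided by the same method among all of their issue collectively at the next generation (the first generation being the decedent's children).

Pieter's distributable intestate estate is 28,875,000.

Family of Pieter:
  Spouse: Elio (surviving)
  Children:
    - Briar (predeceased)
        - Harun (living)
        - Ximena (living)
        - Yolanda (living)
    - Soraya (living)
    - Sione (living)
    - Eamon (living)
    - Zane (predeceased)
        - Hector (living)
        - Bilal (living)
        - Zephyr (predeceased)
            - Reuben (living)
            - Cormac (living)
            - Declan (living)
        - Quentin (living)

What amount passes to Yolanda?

Yolanda receives 1,320,000.

Elio takes one-fifth of 28,875,000 = 5,775,000. The remaining 23,100,000 passes to the descendants.
The descendants' portion (23,100,000) is divided at the children's generation into 5 shares of 4,620,000. Soraya, Sione, and Eamon each take 4,620,000. The 2 shares of the deceased (Briar and Zane) are combined into a pool of 9,240,000.
That pool (9,240,000) is divided at the grandchildren's generation into 7 shares of 1,320,000. Harun, Ximena, Yolanda, Hector, Bilal, and Quentin each take 1,320,000. The remaining share for the deceased Zephyr (1,320,000) is carried to the next generation.
That pool (1,320,000) is divided at the great-grandchildren's generation equally among Reuben, Cormac, and Declan: 440,000 each.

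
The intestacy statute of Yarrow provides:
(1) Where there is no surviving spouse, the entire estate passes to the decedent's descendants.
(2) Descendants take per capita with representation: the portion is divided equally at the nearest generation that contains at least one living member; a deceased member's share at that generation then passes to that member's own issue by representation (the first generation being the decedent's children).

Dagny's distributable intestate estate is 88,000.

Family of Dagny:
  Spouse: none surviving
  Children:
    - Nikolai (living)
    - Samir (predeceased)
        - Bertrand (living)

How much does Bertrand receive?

The entire 88,000 passes to the descendants.
That amount (88,000) is divided into 2 shares of 44,000: Nikolai takes 44,000; Samir's 44,000 share passes to Samir's issue.
Samir's share (44,000) passes entirely to Bertrand.

Bertrand receives 44,000.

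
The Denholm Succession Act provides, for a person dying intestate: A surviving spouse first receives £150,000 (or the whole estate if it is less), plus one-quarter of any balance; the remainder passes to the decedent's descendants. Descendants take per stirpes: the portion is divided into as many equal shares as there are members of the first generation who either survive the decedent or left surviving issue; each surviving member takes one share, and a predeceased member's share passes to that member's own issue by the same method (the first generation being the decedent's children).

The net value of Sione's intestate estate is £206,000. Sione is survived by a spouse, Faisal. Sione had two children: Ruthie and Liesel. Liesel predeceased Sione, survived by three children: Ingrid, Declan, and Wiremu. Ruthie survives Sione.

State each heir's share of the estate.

Faisal: £164,000; Ruthie: £21,000; Ingrid: £7,000; Declan: £7,000; Wiremu: £7,000

Faisal first takes £150,000, leaving a balance of £56,000. Faisal then takes one-quarter of the balance (£14,000), for a total of £164,000. The remaining £42,000 passes to the descendants.
The descendants' portion (£42,000) is divided into 2 shares of £21,000: Ruthie takes £21,000; Liesel's £21,000 share passes to Liesel's issue.
Liesel's share (£21,000) is divided into 3 shares of £7,000: Ingrid, Declan, and Wiremu each take £7,000.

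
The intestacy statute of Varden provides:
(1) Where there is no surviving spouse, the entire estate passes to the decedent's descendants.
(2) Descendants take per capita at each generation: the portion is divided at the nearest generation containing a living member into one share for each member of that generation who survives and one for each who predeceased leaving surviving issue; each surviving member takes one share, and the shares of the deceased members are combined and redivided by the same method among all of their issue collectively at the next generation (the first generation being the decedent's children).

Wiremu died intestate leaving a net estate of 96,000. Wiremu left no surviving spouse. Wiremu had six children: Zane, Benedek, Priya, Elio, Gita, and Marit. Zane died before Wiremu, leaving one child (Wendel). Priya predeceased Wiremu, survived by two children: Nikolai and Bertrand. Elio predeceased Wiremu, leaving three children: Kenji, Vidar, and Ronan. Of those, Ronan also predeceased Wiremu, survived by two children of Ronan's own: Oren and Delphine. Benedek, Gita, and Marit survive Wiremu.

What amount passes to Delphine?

Delphine receives 4,000.

The entire 96,000 passes to the descendants.
That amount (96,000) is divided at the children's generation into 6 shares of 16,000. Benedek, Gita, and Marit each take 16,000. The 3 shares of the deceased (Zane, Priya, and Elio) are combined into a pool of 48,000.
That pool (48,000) is divided at the grandchildren's generation into 6 shares of 8,000. Wendel, Nikolai, Bertrand, Kenji, and Vidar each take 8,000. The remaining share for the deceased Ronan (8,000) is carried to the next generation.
That pool (8,000) is divided at the great-grandchildren's generation equally among Oren and Delphine: 4,000 each.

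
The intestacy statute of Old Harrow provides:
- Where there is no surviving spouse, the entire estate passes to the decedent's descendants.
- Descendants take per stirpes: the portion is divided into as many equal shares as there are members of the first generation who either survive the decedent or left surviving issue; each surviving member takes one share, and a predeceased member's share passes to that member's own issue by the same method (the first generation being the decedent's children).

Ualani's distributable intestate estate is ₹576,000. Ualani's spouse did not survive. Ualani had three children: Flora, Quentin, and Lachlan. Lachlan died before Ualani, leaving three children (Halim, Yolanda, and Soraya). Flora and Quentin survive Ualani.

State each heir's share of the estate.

The entire ₹576,000 passes to the descendants.
That amount (₹576,000) is divided into 3 shares of ₹192,000: Flora and Quentin each take ₹192,000; Lachlan's ₹192,000 share passes to Lachlan's issue.
Lachlan's share (₹192,000) is divided into 3 shares of ₹64,000: Halim, Yolanda, and Soraya each take ₹64,000.

Flora: ₹192,000; Quentin: ₹192,000; Halim: ₹64,000; Yolanda: ₹64,000; Soraya: ₹64,000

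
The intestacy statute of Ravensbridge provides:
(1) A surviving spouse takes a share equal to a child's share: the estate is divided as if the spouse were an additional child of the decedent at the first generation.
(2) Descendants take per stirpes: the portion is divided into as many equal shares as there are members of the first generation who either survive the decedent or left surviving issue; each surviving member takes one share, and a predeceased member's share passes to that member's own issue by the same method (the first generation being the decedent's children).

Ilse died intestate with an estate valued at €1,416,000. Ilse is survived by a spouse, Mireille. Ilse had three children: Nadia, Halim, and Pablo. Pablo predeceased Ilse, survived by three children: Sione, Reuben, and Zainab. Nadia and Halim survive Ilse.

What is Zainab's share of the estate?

The spouse counts as an additional share at the children's level, so there are 4 primary shares of €354,000. Mireille takes one such share (€354,000).
The children's combined portion (€1,062,000) is divided into 3 shares of €354,000: Nadia and Halim each take €354,000; Pablo's €354,000 share passes to Pablo's issue.
Pablo's share (€354,000) is divided into 3 shares of €118,000: Sione, Reuben, and Zainab each take €118,000.

Zainab receives €118,000.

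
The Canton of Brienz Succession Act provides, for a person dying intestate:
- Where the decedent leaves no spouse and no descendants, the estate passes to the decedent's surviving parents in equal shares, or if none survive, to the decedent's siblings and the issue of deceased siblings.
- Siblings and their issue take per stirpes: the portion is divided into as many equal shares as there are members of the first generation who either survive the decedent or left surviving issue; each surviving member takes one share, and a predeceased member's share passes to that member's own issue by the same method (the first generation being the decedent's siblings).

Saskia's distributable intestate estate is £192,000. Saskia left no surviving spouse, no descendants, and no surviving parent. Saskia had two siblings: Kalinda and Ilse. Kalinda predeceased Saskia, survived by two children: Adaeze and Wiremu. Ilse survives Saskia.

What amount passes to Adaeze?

The entire £192,000 passes to the siblings and their issue.
That amount (£192,000) is divided into 2 shares of £96,000: Ilse takes £96,000; Kalinda's £96,000 share passes to Kalinda's issue.
Kalinda's share (£96,000) is divided into 2 shares of £48,000: Adaeze and Wiremu each take £48,000.

Adaeze receives £48,000.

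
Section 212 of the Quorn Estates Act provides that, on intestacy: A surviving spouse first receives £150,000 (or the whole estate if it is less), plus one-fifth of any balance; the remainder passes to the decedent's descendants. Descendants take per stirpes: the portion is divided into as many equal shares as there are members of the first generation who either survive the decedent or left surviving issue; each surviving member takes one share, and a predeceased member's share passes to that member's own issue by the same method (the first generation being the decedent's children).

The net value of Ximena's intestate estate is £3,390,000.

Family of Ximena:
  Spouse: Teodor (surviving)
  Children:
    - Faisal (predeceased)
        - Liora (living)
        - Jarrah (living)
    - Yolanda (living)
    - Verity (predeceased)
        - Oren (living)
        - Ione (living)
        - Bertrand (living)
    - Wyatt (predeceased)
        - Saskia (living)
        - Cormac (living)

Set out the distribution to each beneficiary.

Teodor: £798,000; Liora: £324,000; Jarrah: £324,000; Yolanda: £648,000; Oren: £216,000; Ione: £216,000; Bertrand: £216,000; Saskia: £324,000; Cormac: £324,000

Teodor first takes £150,000, leaving a balance of £3,240,000. Teodor then takes one-fifth of the balance (£648,000), for a total of £798,000. The remaining £2,592,000 passes to the descendants.
The descendants' portion (£2,592,000) is divided into 4 shares of £648,000: Yolanda takes £648,000; Faisal's £648,000 share passes to Faisal's issue; Verity's £648,000 share passes to Verity's issue; Wyatt's £648,000 share passes to Wyatt's issue.
Faisal's share (£648,000) is divided into 2 shares of £324,000: Liora and Jarrah each take £324,000.
Verity's share (£648,000) is divided into 3 shares of £216,000: Oren, Ione, and Bertrand each take £216,000.
Wyatt's share (£648,000) is divided into 2 shares of £324,000: Saskia and Cormac each take £324,000.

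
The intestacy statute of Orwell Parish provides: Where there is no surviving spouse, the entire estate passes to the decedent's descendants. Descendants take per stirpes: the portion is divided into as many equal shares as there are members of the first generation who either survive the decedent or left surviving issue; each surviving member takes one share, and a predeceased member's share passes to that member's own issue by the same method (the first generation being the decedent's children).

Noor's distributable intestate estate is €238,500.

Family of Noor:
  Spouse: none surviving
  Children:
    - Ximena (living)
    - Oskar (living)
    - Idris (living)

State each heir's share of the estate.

The entire €238,500 passes to the descendants.
That amount (€238,500) is divided into 3 shares of €79,500: Ximena, Oskar, and Idris each take €79,500.

Ximena: €79,500; Oskar: €79,500; Idris: €79,500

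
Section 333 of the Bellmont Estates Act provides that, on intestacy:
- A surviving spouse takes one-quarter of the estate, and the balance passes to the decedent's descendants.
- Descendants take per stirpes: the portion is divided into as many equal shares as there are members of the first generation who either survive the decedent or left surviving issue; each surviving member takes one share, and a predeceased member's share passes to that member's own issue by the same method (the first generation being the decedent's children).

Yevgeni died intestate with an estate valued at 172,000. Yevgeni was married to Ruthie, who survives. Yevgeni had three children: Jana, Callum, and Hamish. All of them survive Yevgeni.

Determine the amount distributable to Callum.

Ruthie takes one-quarter of 172,000 = 43,000. The remaining 129,000 passes to the descendants.
The descendants' portion (129,000) is divided into 3 shares of 43,000: Jana, Callum, and Hamish each take 43,000.

Callum receives 43,000.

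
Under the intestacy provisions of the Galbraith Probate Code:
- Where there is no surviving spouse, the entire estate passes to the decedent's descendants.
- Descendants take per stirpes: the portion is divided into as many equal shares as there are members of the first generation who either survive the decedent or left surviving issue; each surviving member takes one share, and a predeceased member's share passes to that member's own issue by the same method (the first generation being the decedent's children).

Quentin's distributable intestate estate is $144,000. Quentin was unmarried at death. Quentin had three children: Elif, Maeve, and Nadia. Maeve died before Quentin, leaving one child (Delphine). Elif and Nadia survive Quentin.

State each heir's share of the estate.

Elif: $48,000; Delphine: $48,000; Nadia: $48,000

The entire $144,000 passes to the descendants.
That amount ($144,000) is divided into 3 shares of $48,000: Elif and Nadia each take $48,000; Maeve's $48,000 share passes to Maeve's issue.
Maeve's share ($48,000) passes entirely to Delphine.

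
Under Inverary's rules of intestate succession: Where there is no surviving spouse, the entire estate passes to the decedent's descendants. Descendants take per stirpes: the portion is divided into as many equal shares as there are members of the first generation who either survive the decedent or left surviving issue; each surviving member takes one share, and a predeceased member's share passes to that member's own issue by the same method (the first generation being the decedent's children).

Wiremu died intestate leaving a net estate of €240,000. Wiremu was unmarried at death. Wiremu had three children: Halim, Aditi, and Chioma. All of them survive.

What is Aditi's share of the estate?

Aditi receives €80,000.

The entire €240,000 passes to the descendants.
That amount (€240,000) is divided into 3 shares of €80,000: Halim, Aditi, and Chioma each take €80,000.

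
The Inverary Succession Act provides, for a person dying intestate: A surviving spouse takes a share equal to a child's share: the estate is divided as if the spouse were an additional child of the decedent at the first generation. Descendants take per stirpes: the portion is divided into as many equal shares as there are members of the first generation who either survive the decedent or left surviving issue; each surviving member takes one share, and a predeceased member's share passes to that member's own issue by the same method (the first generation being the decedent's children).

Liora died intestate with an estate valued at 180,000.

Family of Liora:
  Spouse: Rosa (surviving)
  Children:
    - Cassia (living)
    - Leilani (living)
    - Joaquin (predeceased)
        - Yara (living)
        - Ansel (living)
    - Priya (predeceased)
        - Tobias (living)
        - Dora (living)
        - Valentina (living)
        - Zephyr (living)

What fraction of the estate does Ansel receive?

Ansel receives 1/10 of the estate.

The spouse counts as an additional share at the children's level, so there are 5 primary shares of 36,000. Rosa takes one such share (36,000).
The children's combined portion (144,000) is divided into 4 shares of 36,000: Cassia and Leilani each take 36,000; Joaquin's 36,000 share passes to Joaquin's issue; Priya's 36,000 share passes to Priya's issue.
Joaquin's share (36,000) is divided into 2 shares of 18,000: Yara and Ansel each take 18,000.
Priya's share (36,000) is divided into 4 shares of 9,000: Tobias, Dora, Valentina, and Zephyr each take 9,000.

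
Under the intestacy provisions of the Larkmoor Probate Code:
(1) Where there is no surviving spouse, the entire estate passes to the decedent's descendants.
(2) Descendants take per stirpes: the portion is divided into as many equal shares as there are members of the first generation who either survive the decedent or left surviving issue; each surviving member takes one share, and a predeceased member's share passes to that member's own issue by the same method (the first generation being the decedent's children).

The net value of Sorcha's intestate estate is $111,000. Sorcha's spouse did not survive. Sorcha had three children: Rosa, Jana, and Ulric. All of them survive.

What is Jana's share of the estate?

Jana receives $37,000.

The entire $111,000 passes to the descendants.
That amount ($111,000) is divided into 3 shares of $37,000: Rosa, Jana, and Ulric each take $37,000.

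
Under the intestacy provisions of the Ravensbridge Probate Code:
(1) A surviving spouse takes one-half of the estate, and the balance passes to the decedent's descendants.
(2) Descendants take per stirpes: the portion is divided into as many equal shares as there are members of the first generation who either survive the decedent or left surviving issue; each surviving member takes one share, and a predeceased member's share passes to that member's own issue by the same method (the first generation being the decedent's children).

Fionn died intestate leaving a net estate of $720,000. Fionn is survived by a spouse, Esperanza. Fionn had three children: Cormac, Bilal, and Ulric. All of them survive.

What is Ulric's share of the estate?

Ulric receives $120,000.

Esperanza takes one-half of $720,000 = $360,000. The remaining $360,000 passes to the descendants.
The descendants' portion ($360,000) is divided into 3 shares of $120,000: Cormac, Bilal, and Ulric each take $120,000.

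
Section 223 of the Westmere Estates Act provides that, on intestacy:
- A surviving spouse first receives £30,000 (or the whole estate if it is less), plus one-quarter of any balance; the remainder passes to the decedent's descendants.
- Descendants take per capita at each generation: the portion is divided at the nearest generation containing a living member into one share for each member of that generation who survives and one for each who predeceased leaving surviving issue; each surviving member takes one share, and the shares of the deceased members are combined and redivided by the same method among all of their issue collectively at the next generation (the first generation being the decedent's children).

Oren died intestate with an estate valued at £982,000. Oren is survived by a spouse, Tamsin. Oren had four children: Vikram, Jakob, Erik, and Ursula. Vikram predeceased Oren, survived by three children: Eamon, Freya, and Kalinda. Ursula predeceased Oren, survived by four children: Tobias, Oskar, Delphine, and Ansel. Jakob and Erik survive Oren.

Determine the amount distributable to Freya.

Freya receives £51,000.

Tamsin first takes £30,000, leaving a balance of £952,000. Tamsin then takes one-quarter of the balance (£238,000), for a total of £268,000. The remaining £714,000 passes to the descendants.
The descendants' portion (£714,000) is divided at the children's generation into 4 shares of £178,500. Jakob and Erik each take £178,500. The 2 shares of the deceased (Vikram and Ursula) are combined into a pool of £357,000.
That pool (£357,000) is divided at the grandchildren's generation equally among Eamon, Freya, Kalinda, Tobias, Oskar, Delphine, and Ansel: £51,000 each.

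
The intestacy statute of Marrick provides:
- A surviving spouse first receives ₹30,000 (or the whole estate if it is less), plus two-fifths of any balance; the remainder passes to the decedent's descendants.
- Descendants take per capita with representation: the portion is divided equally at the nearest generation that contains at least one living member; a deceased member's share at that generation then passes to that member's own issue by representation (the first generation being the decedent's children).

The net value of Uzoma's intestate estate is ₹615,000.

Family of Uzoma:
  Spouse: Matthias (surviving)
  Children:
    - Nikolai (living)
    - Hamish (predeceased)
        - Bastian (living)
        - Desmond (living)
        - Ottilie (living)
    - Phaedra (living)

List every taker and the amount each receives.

Matthias first takes ₹30,000, leaving a balance of ₹585,000. Matthias then takes two-fifths of the balance (₹234,000), for a total of ₹264,000. The remaining ₹351,000 passes to the descendants.
The descendants' portion (₹351,000) is divided into 3 shares of ₹117,000: Nikolai and Phaedra each take ₹117,000; Hamish's ₹117,000 share passes to Hamish's issue.
Hamish's share (₹117,000) is divided into 3 shares of ₹39,000: Bastian, Desmond, and Ottilie each take ₹39,000.

Matthias: ₹264,000; Nikolai: ₹117,000; Bastian: ₹39,000; Desmond: ₹39,000; Ottilie: ₹39,000; Phaedra: ₹117,000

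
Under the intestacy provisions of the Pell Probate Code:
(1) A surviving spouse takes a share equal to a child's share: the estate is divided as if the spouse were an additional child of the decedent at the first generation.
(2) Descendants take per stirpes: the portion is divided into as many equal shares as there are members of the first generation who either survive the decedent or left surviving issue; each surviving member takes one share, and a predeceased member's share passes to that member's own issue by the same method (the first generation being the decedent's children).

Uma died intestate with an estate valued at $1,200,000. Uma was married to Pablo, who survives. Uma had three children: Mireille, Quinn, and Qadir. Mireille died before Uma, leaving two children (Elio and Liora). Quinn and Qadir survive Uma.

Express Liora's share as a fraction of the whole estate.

Liora receives 1/8 of the estate.

The spouse counts as an additional share at the children's level, so there are 4 primary shares of $300,000. Pablo takes one such share ($300,000).
The children's combined portion ($900,000) is divided into 3 shares of $300,000: Quinn and Qadir each take $300,000; Mireille's $300,000 share passes to Mireille's issue.
Mireille's share ($300,000) is divided into 2 shares of $150,000: Elio and Liora each take $150,000.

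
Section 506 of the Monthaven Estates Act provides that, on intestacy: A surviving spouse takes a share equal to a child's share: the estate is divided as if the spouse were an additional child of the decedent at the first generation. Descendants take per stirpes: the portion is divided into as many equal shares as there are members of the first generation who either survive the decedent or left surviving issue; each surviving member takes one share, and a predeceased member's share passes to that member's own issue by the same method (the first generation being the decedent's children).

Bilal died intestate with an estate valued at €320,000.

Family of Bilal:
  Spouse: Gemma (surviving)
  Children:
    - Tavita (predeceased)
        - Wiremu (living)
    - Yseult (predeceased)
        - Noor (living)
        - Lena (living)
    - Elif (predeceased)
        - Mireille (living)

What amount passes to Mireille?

The spouse counts as an additional share at the children's level, so there are 4 primary shares of €80,000. Gemma takes one such share (€80,000).
The children's combined portion (€240,000) is divided into 3 shares of €80,000: Tavita's €80,000 share passes to Tavita's issue; Yseult's €80,000 share passes to Yseult's issue; Elif's €80,000 share passes to Elif's issue.
Tavita's share (€80,000) passes entirely to Wiremu.
Yseult's share (€80,000) is divided into 2 shares of €40,000: Noor and Lena each take €40,000.
Elif's share (€80,000) passes entirely to Mireille.

Mireille receives €80,000.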